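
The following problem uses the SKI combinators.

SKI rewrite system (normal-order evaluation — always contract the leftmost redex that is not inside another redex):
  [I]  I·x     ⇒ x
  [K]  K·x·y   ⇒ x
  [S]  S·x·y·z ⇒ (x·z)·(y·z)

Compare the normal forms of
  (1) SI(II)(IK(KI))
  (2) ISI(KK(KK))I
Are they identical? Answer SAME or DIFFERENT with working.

Answer: SAME — A ⇓ KI, B ⇓ KI

Derivation:
Term A:
  start: SI(II)(IK(KI))
  step 1: I(IK(KI))(II(IK(KI)))
  step 2: IK(KI)(II(IK(KI)))
  step 3: K(KI)(II(IK(KI)))
  step 4: KI

Term B:
  start: ISI(KK(KK))I
  step 1: SI(KK(KK))I
  step 2: II(KK(KK)I)
  step 3: I(KK(KK)I)
  step 4: KK(KK)I
  step 5: KI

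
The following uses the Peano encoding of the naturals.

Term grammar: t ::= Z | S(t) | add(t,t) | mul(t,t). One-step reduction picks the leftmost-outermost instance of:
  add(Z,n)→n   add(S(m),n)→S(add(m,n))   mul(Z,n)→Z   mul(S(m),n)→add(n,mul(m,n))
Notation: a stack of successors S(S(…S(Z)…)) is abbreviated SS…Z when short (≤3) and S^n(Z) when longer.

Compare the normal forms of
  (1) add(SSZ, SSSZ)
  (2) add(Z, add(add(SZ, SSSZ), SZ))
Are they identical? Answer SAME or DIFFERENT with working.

Answer: SAME — A ⇓ S^5(Z), B ⇓ S^5(Z)

Derivation:
Term A:
  start: add(SSZ, SSSZ)
  [1] S(add(SZ, SSSZ))
  [2] S(S(add(Z, SSSZ)))
  [3] S^5(Z)

Term B:
  start: add(Z, add(add(SZ, SSSZ), SZ))
  [1] add(add(SZ, SSSZ), SZ)
  [2] add(S(add(Z, SSSZ)), SZ)
  [3] S(add(add(Z, SSSZ), SZ))
  [4] S(add(SSSZ, SZ))
  [5] S(S(add(SSZ, SZ)))
  [6] S(S(S(add(SZ, SZ))))
  [7] S(S(S(S(add(Z, SZ)))))
  [8] S^5(Z)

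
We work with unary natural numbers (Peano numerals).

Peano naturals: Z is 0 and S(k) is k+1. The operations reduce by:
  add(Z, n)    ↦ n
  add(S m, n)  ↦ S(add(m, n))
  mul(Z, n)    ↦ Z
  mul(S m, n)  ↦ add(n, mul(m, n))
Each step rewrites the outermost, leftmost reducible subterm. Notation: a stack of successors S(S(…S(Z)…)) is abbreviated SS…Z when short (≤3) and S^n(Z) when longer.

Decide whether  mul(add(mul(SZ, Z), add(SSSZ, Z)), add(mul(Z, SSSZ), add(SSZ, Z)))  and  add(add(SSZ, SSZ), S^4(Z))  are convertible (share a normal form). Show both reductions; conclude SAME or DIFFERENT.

Term A:
  start: mul(add(mul(SZ, Z), add(SSSZ, Z)), add(mul(Z, SSSZ), add(SSZ, Z)))
  step 1: mul(add(add(Z, mul(Z, Z)), add(SSSZ, Z)), add(mul(Z, SSSZ), add(SSZ, Z)))
  step 2: mul(add(mul(Z, Z), add(SSSZ, Z)), add(mul(Z, SSSZ), add(SSZ, Z)))
  step 3: mul(add(Z, add(SSSZ, Z)), add(mul(Z, SSSZ), add(SSZ, Z)))
  step 4: mul(add(SSSZ, Z), add(mul(Z, SSSZ), add(SSZ, Z)))
  step 5: mul(S(add(SSZ, Z)), add(mul(Z, SSSZ), add(SSZ, Z)))
  step 6: add(add(mul(Z, SSSZ), add(SSZ, Z)), mul(add(SSZ, Z), add(mul(Z, SSSZ), add(SSZ, Z))))
  step 7: add(add(Z, add(SSZ, Z)), mul(add(SSZ, Z), add(mul(Z, SSSZ), add(SSZ, Z))))
  step 8: add(add(SSZ, Z), mul(add(SSZ, Z), add(mul(Z, SSSZ), add(SSZ, Z))))
  step 9: add(S(add(SZ, Z)), mul(add(SSZ, Z), add(mul(Z, SSSZ), add(SSZ, Z))))
  step 10: S(add(add(SZ, Z), mul(add(SSZ, Z), add(mul(Z, SSSZ), add(SSZ, Z)))))
  step 11: S(add(S(add(Z, Z)), mul(add(SSZ, Z), add(mul(Z, SSSZ), add(SSZ, Z)))))
  step 12: S(S(add(add(Z, Z), mul(add(SSZ, Z), add(mul(Z, SSSZ), add(SSZ, Z))))))
  step 13: S(S(add(Z, mul(add(SSZ, Z), add(mul(Z, SSSZ), add(SSZ, Z))))))
  step 14: S(S(mul(add(SSZ, Z), add(mul(Z, SSSZ), add(SSZ, Z)))))
  step 15: S(S(mul(S(add(SZ, Z)), add(mul(Z, SSSZ), add(SSZ, Z)))))
  step 16: S(S(add(add(mul(Z, SSSZ), add(SSZ, Z)), mul(add(SZ, Z), add(mul(Z, SSSZ), add(SSZ, Z))))))
  step 17: S(S(add(add(Z, add(SSZ, Z)), mul(add(SZ, Z), add(mul(Z, SSSZ), add(SSZ, Z))))))
  step 18: S(S(add(add(SSZ, Z), mul(add(SZ, Z), add(mul(Z, SSSZ), add(SSZ, Z))))))
  step 19: S(S(add(S(add(SZ, Z)), mul(add(SZ, Z), add(mul(Z, SSSZ), add(SSZ, Z))))))
  step 20: S(S(S(add(add(SZ, Z), mul(add(SZ, Z), add(mul(Z, SSSZ), add(SSZ, Z)))))))
  step 21: S(S(S(add(S(add(Z, Z)), mul(add(SZ, Z), add(mul(Z, SSSZ), add(SSZ, Z)))))))
  step 22: S(S(S(S(add(add(Z, Z), mul(add(SZ, Z), add(mul(Z, SSSZ), add(SSZ, Z))))))))
  step 23: S(S(S(S(add(Z, mul(add(SZ, Z), add(mul(Z, SSSZ), add(SSZ, Z))))))))
  step 24: S(S(S(S(mul(add(SZ, Z), add(mul(Z, SSSZ), add(SSZ, Z)))))))
  step 25: S(S(S(S(mul(S(add(Z, Z)), add(mul(Z, SSSZ), add(SSZ, Z)))))))
  step 26: S(S(S(S(add(add(mul(Z, SSSZ), add(SSZ, Z)), mul(add(Z, Z), add(mul(Z, SSSZ), add(SSZ, Z))))))))
  step 27: S(S(S(S(add(add(Z, add(SSZ, Z)), mul(add(Z, Z), add(mul(Z, SSSZ), add(SSZ, Z))))))))
  step 28: S(S(S(S(add(add(SSZ, Z), mul(add(Z, Z), add(mul(Z, SSSZ), add(SSZ, Z))))))))
  step 29: S(S(S(S(add(S(add(SZ, Z)), mul(add(Z, Z), add(mul(Z, SSSZ), add(SSZ, Z))))))))
  step 30: S(S(S(S(S(add(add(SZ, Z), mul(add(Z, Z), add(mul(Z, SSSZ), add(SSZ, Z)))))))))
  step 31: S(S(S(S(S(add(S(add(Z, Z)), mul(add(Z, Z), add(mul(Z, SSSZ), add(SSZ, Z)))))))))
  step 32: S(S(S(S(S(S(add(add(Z, Z), mul(add(Z, Z), add(mul(Z, SSSZ), add(SSZ, Z))))))))))
  step 33: S(S(S(S(S(S(add(Z, mul(add(Z, Z), add(mul(Z, SSSZ), add(SSZ, Z))))))))))
  step 34: S(S(S(S(S(S(mul(add(Z, Z), add(mul(Z, SSSZ), add(SSZ, Z)))))))))
  step 35: S(S(S(S(S(S(mul(Z, add(mul(Z, SSSZ), add(SSZ, Z)))))))))
  step 36: S^6(Z)

Term B:
  start: add(add(SSZ, SSZ), S^4(Z))
  step 1: add(S(add(SZ, SSZ)), S^4(Z))
  step 2: S(add(add(SZ, SSZ), S^4(Z)))
  step 3: S(add(S(add(Z, SSZ)), S^4(Z)))
  step 4: S(S(add(add(Z, SSZ), S^4(Z))))
  step 5: S(S(add(SSZ, S^4(Z))))
  step 6: S(S(S(add(SZ, S^4(Z)))))
  step 7: S(S(S(S(add(Z, S^4(Z))))))
  step 8: S^8(Z)

Answer: DIFFERENT — A ⇓ S^6(Z), B ⇓ S^8(Z)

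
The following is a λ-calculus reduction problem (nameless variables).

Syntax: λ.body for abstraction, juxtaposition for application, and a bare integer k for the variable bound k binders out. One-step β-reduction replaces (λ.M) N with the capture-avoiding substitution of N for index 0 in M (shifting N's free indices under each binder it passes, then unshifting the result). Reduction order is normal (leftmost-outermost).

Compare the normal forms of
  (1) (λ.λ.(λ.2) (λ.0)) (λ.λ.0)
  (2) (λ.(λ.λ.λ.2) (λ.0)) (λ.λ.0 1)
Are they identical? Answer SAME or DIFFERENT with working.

Term A:
  start: (λ.λ.(λ.2) (λ.0)) (λ.λ.0)
  step 1: λ.(λ.λ.λ.0) (λ.0)
  step 2: λ.λ.λ.0

Term B:
  start: (λ.(λ.λ.λ.2) (λ.0)) (λ.λ.0 1)
  step 1: (λ.λ.λ.2) (λ.0)
  step 2: λ.λ.λ.0

Answer: SAME — A ⇓ λ.λ.λ.0, B ⇓ λ.λ.λ.0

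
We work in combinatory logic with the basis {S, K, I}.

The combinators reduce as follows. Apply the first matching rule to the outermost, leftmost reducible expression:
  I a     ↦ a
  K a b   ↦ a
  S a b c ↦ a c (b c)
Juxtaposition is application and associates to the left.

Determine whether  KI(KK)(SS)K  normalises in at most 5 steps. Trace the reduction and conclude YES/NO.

Answer: YES — reaches normal form SSK in 2 ≤ 5 steps

Reduction:
  start: KI(KK)(SS)K
  step 1: I(SS)K
  step 2: SSK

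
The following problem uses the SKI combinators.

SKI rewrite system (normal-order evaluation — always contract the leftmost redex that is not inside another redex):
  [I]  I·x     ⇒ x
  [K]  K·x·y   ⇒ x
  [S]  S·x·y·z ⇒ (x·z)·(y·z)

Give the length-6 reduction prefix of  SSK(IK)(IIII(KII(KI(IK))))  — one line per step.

  start: SSK(IK)(IIII(KII(KI(IK))))
  [1] S(IK)(K(IK))(IIII(KII(KI(IK))))
  [2] IK(IIII(KII(KI(IK))))(K(IK)(IIII(KII(KI(IK)))))
  [3] K(IIII(KII(KI(IK))))(K(IK)(IIII(KII(KI(IK)))))
  [4] IIII(KII(KI(IK)))
  [5] III(KII(KI(IK)))
  [6] II(KII(KI(IK)))

Answer: after 6 steps: II(KII(KI(IK)))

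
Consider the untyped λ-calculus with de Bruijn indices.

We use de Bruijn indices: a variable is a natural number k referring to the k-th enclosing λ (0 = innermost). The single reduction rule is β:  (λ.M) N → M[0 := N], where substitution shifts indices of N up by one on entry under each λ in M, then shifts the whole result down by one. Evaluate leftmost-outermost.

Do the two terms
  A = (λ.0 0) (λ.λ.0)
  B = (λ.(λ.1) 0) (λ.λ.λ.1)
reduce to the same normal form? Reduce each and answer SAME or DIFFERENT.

Answer: DIFFERENT — A ⇓ λ.0, B ⇓ λ.λ.λ.1

Working:
Term A:
  start: (λ.0 0) (λ.λ.0)
  [1] (λ.λ.0) (λ.λ.0)
  [2] λ.0

Term B:
  start: (λ.(λ.1) 0) (λ.λ.λ.1)
  [1] (λ.λ.λ.λ.1) (λ.λ.λ.1)
  [2] λ.λ.λ.1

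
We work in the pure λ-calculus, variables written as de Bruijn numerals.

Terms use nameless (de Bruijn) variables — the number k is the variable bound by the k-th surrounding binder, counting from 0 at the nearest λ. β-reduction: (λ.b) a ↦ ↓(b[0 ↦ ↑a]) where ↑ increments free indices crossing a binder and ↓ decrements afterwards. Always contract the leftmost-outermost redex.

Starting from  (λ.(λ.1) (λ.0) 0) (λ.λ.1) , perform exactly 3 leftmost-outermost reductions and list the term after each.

Answer: after 3 steps: λ.λ.λ.1

Derivation:
  start: (λ.(λ.1) (λ.0) 0) (λ.λ.1)
  step 1: (λ.λ.λ.1) (λ.0) (λ.λ.1)
  step 2: (λ.λ.1) (λ.λ.1)
  step 3: λ.λ.λ.1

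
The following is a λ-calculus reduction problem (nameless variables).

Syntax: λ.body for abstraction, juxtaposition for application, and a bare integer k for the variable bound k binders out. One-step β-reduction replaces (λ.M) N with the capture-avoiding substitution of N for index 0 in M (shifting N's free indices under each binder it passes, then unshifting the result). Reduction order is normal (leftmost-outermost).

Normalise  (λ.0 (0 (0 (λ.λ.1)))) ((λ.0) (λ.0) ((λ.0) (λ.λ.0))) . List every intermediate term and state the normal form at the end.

Answer: normal form = λ.0  (in 5 steps)

Derivation:
  start: (λ.0 (0 (0 (λ.λ.1)))) ((λ.0) (λ.0) ((λ.0) (λ.λ.0)))
  [1] (λ.0) (λ.0) ((λ.0) (λ.λ.0)) ((λ.0) (λ.0) ((λ.0) (λ.λ.0)) ((λ.0) (λ.0) ((λ.0) (λ.λ.0)) (λ.λ.1)))
  [2] (λ.0) ((λ.0) (λ.λ.0)) ((λ.0) (λ.0) ((λ.0) (λ.λ.0)) ((λ.0) (λ.0) ((λ.0) (λ.λ.0)) (λ.λ.1)))
  [3] (λ.0) (λ.λ.0) ((λ.0) (λ.0) ((λ.0) (λ.λ.0)) ((λ.0) (λ.0) ((λ.0) (λ.λ.0)) (λ.λ.1)))
  [4] (λ.λ.0) ((λ.0) (λ.0) ((λ.0) (λ.λ.0)) ((λ.0) (λ.0) ((λ.0) (λ.λ.0)) (λ.λ.1)))
  [5] λ.0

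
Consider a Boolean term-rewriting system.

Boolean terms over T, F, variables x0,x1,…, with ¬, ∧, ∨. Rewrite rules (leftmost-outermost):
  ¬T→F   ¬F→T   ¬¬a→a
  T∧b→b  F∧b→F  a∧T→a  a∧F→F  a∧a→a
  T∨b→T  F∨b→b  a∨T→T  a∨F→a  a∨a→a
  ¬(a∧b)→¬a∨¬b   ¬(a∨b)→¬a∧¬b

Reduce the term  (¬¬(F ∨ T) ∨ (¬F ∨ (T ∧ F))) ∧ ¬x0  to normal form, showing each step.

Answer: normal form = ¬x0  (in 4 steps)

Working:
  start: (¬¬(F ∨ T) ∨ (¬F ∨ (T ∧ F))) ∧ ¬x0
  [1] ((F ∨ T) ∨ (¬F ∨ (T ∧ F))) ∧ ¬x0
  [2] (T ∨ (¬F ∨ (T ∧ F))) ∧ ¬x0
  [3] T ∧ ¬x0
  [4] ¬x0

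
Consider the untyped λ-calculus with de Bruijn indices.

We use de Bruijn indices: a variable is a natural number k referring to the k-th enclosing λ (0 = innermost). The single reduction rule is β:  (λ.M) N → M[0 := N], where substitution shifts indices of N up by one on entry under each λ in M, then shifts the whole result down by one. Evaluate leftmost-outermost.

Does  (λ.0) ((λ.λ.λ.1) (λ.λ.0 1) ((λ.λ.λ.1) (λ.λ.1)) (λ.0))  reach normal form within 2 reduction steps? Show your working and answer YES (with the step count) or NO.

  start: (λ.0) ((λ.λ.λ.1) (λ.λ.0 1) ((λ.λ.λ.1) (λ.λ.1)) (λ.0))
  [1] (λ.λ.λ.1) (λ.λ.0 1) ((λ.λ.λ.1) (λ.λ.1)) (λ.0)
  [2] (λ.λ.1) ((λ.λ.λ.1) (λ.λ.1)) (λ.0)

Answer: NO — after 2 steps the term is (λ.λ.1) ((λ.λ.λ.1) (λ.λ.1)) (λ.0), not yet normal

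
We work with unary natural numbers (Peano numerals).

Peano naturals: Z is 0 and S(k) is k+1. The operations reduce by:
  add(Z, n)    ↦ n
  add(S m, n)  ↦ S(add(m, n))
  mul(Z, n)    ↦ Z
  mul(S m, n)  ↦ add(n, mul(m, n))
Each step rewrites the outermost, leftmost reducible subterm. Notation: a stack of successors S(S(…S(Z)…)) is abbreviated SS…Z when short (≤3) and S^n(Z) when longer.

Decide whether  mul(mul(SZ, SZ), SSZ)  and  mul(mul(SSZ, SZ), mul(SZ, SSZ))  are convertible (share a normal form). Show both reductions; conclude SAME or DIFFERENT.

Term A:
  start: mul(mul(SZ, SZ), SSZ)
  step 1: mul(add(SZ, mul(Z, SZ)), SSZ)
  step 2: mul(S(add(Z, mul(Z, SZ))), SSZ)
  step 3: add(SSZ, mul(add(Z, mul(Z, SZ)), SSZ))
  step 4: S(add(SZ, mul(add(Z, mul(Z, SZ)), SSZ)))
  step 5: S(S(add(Z, mul(add(Z, mul(Z, SZ)), SSZ))))
  step 6: S(S(mul(add(Z, mul(Z, SZ)), SSZ)))
  step 7: S(S(mul(mul(Z, SZ), SSZ)))
  step 8: S(S(mul(Z, SSZ)))
  step 9: SSZ

Term B:
  start: mul(mul(SSZ, SZ), mul(SZ, SSZ))
  step 1: mul(add(SZ, mul(SZ, SZ)), mul(SZ, SSZ))
  step 2: mul(S(add(Z, mul(SZ, SZ))), mul(SZ, SSZ))
  step 3: add(mul(SZ, SSZ), mul(add(Z, mul(SZ, SZ)), mul(SZ, SSZ)))
  step 4: add(add(SSZ, mul(Z, SSZ)), mul(add(Z, mul(SZ, SZ)), mul(SZ, SSZ)))
  step 5: add(S(add(SZ, mul(Z, SSZ))), mul(add(Z, mul(SZ, SZ)), mul(SZ, SSZ)))
  step 6: S(add(add(SZ, mul(Z, SSZ)), mul(add(Z, mul(SZ, SZ)), mul(SZ, SSZ))))
  step 7: S(add(S(add(Z, mul(Z, SSZ))), mul(add(Z, mul(SZ, SZ)), mul(SZ, SSZ))))
  step 8: S(S(add(add(Z, mul(Z, SSZ)), mul(add(Z, mul(SZ, SZ)), mul(SZ, SSZ)))))
  step 9: S(S(add(mul(Z, SSZ), mul(add(Z, mul(SZ, SZ)), mul(SZ, SSZ)))))
  step 10: S(S(add(Z, mul(add(Z, mul(SZ, SZ)), mul(SZ, SSZ)))))
  step 11: S(S(mul(add(Z, mul(SZ, SZ)), mul(SZ, SSZ))))
  step 12: S(S(mul(mul(SZ, SZ), mul(SZ, SSZ))))
  step 13: S(S(mul(add(SZ, mul(Z, SZ)), mul(SZ, SSZ))))
  step 14: S(S(mul(S(add(Z, mul(Z, SZ))), mul(SZ, SSZ))))
  step 15: S(S(add(mul(SZ, SSZ), mul(add(Z, mul(Z, SZ)), mul(SZ, SSZ)))))
  step 16: S(S(add(add(SSZ, mul(Z, SSZ)), mul(add(Z, mul(Z, SZ)), mul(SZ, SSZ)))))
  step 17: S(S(add(S(add(SZ, mul(Z, SSZ))), mul(add(Z, mul(Z, SZ)), mul(SZ, SSZ)))))
  step 18: S(S(S(add(add(SZ, mul(Z, SSZ)), mul(add(Z, mul(Z, SZ)), mul(SZ, SSZ))))))
  step 19: S(S(S(add(S(add(Z, mul(Z, SSZ))), mul(add(Z, mul(Z, SZ)), mul(SZ, SSZ))))))
  step 20: S(S(S(S(add(add(Z, mul(Z, SSZ)), mul(add(Z, mul(Z, SZ)), mul(SZ, SSZ)))))))
  step 21: S(S(S(S(add(mul(Z, SSZ), mul(add(Z, mul(Z, SZ)), mul(SZ, SSZ)))))))
  step 22: S(S(S(S(add(Z, mul(add(Z, mul(Z, SZ)), mul(SZ, SSZ)))))))
  step 23: S(S(S(S(mul(add(Z, mul(Z, SZ)), mul(SZ, SSZ))))))
  step 24: S(S(S(S(mul(mul(Z, SZ), mul(SZ, SSZ))))))
  step 25: S(S(S(S(mul(Z, mul(SZ, SSZ))))))
  step 26: S^4(Z)

Answer: DIFFERENT — A ⇓ SSZ, B ⇓ S^4(Z)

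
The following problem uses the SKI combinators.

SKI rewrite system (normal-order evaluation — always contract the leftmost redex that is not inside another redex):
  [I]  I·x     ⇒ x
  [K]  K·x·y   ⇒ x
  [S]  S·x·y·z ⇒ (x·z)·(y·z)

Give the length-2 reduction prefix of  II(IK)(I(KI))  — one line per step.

  start: II(IK)(I(KI))
  →1  I(IK)(I(KI))
  →2  IK(I(KI))

Answer: after 2 steps: IK(I(KI))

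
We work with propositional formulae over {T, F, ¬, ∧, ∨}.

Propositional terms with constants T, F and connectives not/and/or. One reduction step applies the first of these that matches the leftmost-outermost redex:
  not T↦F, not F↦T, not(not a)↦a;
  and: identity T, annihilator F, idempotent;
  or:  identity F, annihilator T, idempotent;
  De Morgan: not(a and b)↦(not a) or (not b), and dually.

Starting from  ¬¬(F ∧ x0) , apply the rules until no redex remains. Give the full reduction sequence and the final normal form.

Answer: normal form = F  (in 2 steps)

Working:
  start: ¬¬(F ∧ x0)
  [1] F ∧ x0
  [2] F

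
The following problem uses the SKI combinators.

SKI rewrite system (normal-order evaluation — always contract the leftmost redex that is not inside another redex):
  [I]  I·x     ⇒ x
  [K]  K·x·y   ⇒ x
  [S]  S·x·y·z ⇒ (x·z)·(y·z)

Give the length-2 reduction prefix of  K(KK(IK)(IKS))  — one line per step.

Answer: after 2 steps: K(K(KS))

Reduction:
  start: K(KK(IK)(IKS))
  step 1: K(K(IKS))
  step 2: K(K(KS))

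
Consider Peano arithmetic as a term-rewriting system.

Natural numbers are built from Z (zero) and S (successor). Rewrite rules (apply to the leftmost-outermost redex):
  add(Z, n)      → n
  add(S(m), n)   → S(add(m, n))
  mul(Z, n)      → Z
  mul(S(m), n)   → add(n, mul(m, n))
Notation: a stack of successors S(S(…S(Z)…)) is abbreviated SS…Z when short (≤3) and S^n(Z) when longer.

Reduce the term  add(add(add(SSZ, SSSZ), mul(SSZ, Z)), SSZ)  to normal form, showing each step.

  start: add(add(add(SSZ, SSSZ), mul(SSZ, Z)), SSZ)
  step 1: add(add(S(add(SZ, SSSZ)), mul(SSZ, Z)), SSZ)
  step 2: add(S(add(add(SZ, SSSZ), mul(SSZ, Z))), SSZ)
  step 3: S(add(add(add(SZ, SSSZ), mul(SSZ, Z)), SSZ))
  step 4: S(add(add(S(add(Z, SSSZ)), mul(SSZ, Z)), SSZ))
  step 5: S(add(S(add(add(Z, SSSZ), mul(SSZ, Z))), SSZ))
  step 6: S(S(add(add(add(Z, SSSZ), mul(SSZ, Z)), SSZ)))
  step 7: S(S(add(add(SSSZ, mul(SSZ, Z)), SSZ)))
  step 8: S(S(add(S(add(SSZ, mul(SSZ, Z))), SSZ)))
  step 9: S(S(S(add(add(SSZ, mul(SSZ, Z)), SSZ))))
  step 10: S(S(S(add(S(add(SZ, mul(SSZ, Z))), SSZ))))
  step 11: S(S(S(S(add(add(SZ, mul(SSZ, Z)), SSZ)))))
  step 12: S(S(S(S(add(S(add(Z, mul(SSZ, Z))), SSZ)))))
  step 13: S(S(S(S(S(add(add(Z, mul(SSZ, Z)), SSZ))))))
  step 14: S(S(S(S(S(add(mul(SSZ, Z), SSZ))))))
  step 15: S(S(S(S(S(add(add(Z, mul(SZ, Z)), SSZ))))))
  step 16: S(S(S(S(S(add(mul(SZ, Z), SSZ))))))
  step 17: S(S(S(S(S(add(add(Z, mul(Z, Z)), SSZ))))))
  step 18: S(S(S(S(S(add(mul(Z, Z), SSZ))))))
  step 19: S(S(S(S(S(add(Z, SSZ))))))
  step 20: S^7(Z)

Answer: normal form = S^7(Z)  (in 20 steps)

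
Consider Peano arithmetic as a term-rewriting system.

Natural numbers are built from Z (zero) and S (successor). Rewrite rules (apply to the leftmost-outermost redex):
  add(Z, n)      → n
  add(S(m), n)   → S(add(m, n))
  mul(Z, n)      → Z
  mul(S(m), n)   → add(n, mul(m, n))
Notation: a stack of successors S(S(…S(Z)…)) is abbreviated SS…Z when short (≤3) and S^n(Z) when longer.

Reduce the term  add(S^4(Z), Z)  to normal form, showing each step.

Answer: normal form = S^4(Z)  (in 5 steps)

Derivation:
  start: add(S^4(Z), Z)
  step 1: S(add(SSSZ, Z))
  step 2: S(S(add(SSZ, Z)))
  step 3: S(S(S(add(SZ, Z))))
  step 4: S(S(S(S(add(Z, Z)))))
  step 5: S^4(Z)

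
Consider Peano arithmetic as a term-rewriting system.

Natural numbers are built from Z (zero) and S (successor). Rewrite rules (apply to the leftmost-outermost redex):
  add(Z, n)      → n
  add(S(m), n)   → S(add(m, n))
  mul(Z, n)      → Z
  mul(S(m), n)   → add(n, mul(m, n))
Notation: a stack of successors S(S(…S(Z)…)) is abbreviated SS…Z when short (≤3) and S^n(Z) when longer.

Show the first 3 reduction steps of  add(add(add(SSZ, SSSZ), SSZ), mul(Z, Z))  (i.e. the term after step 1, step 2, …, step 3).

Answer: after 3 steps: S(add(add(add(SZ, SSSZ), SSZ), mul(Z, Z)))

Working:
  start: add(add(add(SSZ, SSSZ), SSZ), mul(Z, Z))
  step 1: add(add(S(add(SZ, SSSZ)), SSZ), mul(Z, Z))
  step 2: add(S(add(add(SZ, SSSZ), SSZ)), mul(Z, Z))
  step 3: S(add(add(add(SZ, SSSZ), SSZ), mul(Z, Z)))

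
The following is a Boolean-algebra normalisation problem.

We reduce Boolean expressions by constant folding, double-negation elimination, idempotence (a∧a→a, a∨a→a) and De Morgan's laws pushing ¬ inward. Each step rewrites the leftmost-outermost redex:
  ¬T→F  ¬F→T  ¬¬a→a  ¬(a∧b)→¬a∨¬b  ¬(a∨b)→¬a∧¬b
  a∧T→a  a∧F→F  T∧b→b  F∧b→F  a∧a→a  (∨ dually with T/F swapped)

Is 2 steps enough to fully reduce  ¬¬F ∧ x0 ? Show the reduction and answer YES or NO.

  start: ¬¬F ∧ x0
  →1  F ∧ x0
  →2  F

Answer: YES — reaches normal form F in 2 ≤ 2 steps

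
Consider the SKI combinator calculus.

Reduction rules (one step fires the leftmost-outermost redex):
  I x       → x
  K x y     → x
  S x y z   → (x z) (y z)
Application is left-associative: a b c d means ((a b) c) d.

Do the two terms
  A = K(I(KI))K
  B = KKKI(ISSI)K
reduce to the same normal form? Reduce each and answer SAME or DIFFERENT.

Answer: DIFFERENT — A ⇓ KI, B ⇓ K

Reduction:
Term A:
  start: K(I(KI))K
  →1  I(KI)
  →2  KI

Term B:
  start: KKKI(ISSI)K
  →1  KI(ISSI)K
  →2  IK
  →3  K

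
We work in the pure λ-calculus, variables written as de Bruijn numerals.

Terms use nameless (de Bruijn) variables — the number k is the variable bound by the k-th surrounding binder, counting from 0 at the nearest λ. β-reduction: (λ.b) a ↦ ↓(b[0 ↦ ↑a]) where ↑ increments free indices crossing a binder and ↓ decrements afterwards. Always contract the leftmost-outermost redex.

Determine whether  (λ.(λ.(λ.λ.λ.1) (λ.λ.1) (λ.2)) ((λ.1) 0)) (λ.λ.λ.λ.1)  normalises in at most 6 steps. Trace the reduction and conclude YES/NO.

Answer: YES — reaches normal form λ.λ.λ.λ.λ.λ.1 in 4 ≤ 6 steps

Working:
  start: (λ.(λ.(λ.λ.λ.1) (λ.λ.1) (λ.2)) ((λ.1) 0)) (λ.λ.λ.λ.1)
  [1] (λ.(λ.λ.λ.1) (λ.λ.1) (λ.λ.λ.λ.λ.1)) ((λ.λ.λ.λ.λ.1) (λ.λ.λ.λ.1))
  [2] (λ.λ.λ.1) (λ.λ.1) (λ.λ.λ.λ.λ.1)
  [3] (λ.λ.1) (λ.λ.λ.λ.λ.1)
  [4] λ.λ.λ.λ.λ.λ.1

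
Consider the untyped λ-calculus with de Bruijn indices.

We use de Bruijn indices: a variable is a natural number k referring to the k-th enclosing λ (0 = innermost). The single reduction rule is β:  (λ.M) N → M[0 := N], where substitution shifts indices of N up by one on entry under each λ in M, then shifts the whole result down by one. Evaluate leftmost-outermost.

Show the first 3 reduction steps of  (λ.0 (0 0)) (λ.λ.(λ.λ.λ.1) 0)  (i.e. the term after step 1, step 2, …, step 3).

Answer: after 3 steps: λ.λ.λ.1

Working:
  start: (λ.0 (0 0)) (λ.λ.(λ.λ.λ.1) 0)
  [1] (λ.λ.(λ.λ.λ.1) 0) ((λ.λ.(λ.λ.λ.1) 0) (λ.λ.(λ.λ.λ.1) 0))
  [2] λ.(λ.λ.λ.1) 0
  [3] λ.λ.λ.1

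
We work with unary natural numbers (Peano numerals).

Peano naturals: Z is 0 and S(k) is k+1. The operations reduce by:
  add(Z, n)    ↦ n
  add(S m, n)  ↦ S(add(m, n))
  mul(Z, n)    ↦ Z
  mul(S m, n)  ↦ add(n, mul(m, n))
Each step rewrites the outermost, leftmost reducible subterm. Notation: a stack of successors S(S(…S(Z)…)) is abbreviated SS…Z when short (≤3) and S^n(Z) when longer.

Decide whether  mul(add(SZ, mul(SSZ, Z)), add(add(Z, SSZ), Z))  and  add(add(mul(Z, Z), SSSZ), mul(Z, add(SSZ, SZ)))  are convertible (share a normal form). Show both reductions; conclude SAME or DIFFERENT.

Answer: DIFFERENT — A ⇓ SSZ, B ⇓ SSSZ

Derivation:
Term A:
  start: mul(add(SZ, mul(SSZ, Z)), add(add(Z, SSZ), Z))
  [1] mul(S(add(Z, mul(SSZ, Z))), add(add(Z, SSZ), Z))
  [2] add(add(add(Z, SSZ), Z), mul(add(Z, mul(SSZ, Z)), add(add(Z, SSZ), Z)))
  [3] add(add(SSZ, Z), mul(add(Z, mul(SSZ, Z)), add(add(Z, SSZ), Z)))
  [4] add(S(add(SZ, Z)), mul(add(Z, mul(SSZ, Z)), add(add(Z, SSZ), Z)))
  [5] S(add(add(SZ, Z), mul(add(Z, mul(SSZ, Z)), add(add(Z, SSZ), Z))))
  [6] S(add(S(add(Z, Z)), mul(add(Z, mul(SSZ, Z)), add(add(Z, SSZ), Z))))
  [7] S(S(add(add(Z, Z), mul(add(Z, mul(SSZ, Z)), add(add(Z, SSZ), Z)))))
  [8] S(S(add(Z, mul(add(Z, mul(SSZ, Z)), add(add(Z, SSZ), Z)))))
  [9] S(S(mul(add(Z, mul(SSZ, Z)), add(add(Z, SSZ), Z))))
  [10] S(S(mul(mul(SSZ, Z), add(add(Z, SSZ), Z))))
  [11] S(S(mul(add(Z, mul(SZ, Z)), add(add(Z, SSZ), Z))))
  [12] S(S(mul(mul(SZ, Z), add(add(Z, SSZ), Z))))
  [13] S(S(mul(add(Z, mul(Z, Z)), add(add(Z, SSZ), Z))))
  [14] S(S(mul(mul(Z, Z), add(add(Z, SSZ), Z))))
  [15] S(S(mul(Z, add(add(Z, SSZ), Z))))
  [16] SSZ

Term B:
  start: add(add(mul(Z, Z), SSSZ), mul(Z, add(SSZ, SZ)))
  [1] add(add(Z, SSSZ), mul(Z, add(SSZ, SZ)))
  [2] add(SSSZ, mul(Z, add(SSZ, SZ)))
  [3] S(add(SSZ, mul(Z, add(SSZ, SZ))))
  [4] S(S(add(SZ, mul(Z, add(SSZ, SZ)))))
  [5] S(S(S(add(Z, mul(Z, add(SSZ, SZ))))))
  [6] S(S(S(mul(Z, add(SSZ, SZ)))))
  [7] SSSZ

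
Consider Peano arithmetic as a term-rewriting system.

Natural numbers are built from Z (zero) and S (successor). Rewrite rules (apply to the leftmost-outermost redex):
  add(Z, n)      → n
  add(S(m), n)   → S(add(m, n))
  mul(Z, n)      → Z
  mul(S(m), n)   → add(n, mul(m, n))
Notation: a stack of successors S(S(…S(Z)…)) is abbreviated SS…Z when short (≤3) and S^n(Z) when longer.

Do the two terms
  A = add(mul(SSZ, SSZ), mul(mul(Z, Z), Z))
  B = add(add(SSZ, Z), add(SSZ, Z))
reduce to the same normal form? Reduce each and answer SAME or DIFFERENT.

Answer: SAME — A ⇓ S^4(Z), B ⇓ S^4(Z)

Working:
Term A:
  start: add(mul(SSZ, SSZ), mul(mul(Z, Z), Z))
  step 1: add(add(SSZ, mul(SZ, SSZ)), mul(mul(Z, Z), Z))
  step 2: add(S(add(SZ, mul(SZ, SSZ))), mul(mul(Z, Z), Z))
  step 3: S(add(add(SZ, mul(SZ, SSZ)), mul(mul(Z, Z), Z)))
  step 4: S(add(S(add(Z, mul(SZ, SSZ))), mul(mul(Z, Z), Z)))
  step 5: S(S(add(add(Z, mul(SZ, SSZ)), mul(mul(Z, Z), Z))))
  step 6: S(S(add(mul(SZ, SSZ), mul(mul(Z, Z), Z))))
  step 7: S(S(add(add(SSZ, mul(Z, SSZ)), mul(mul(Z, Z), Z))))
  step 8: S(S(add(S(add(SZ, mul(Z, SSZ))), mul(mul(Z, Z), Z))))
  step 9: S(S(S(add(add(SZ, mul(Z, SSZ)), mul(mul(Z, Z), Z)))))
  step 10: S(S(S(add(S(add(Z, mul(Z, SSZ))), mul(mul(Z, Z), Z)))))
  step 11: S(S(S(S(add(add(Z, mul(Z, SSZ)), mul(mul(Z, Z), Z))))))
  step 12: S(S(S(S(add(mul(Z, SSZ), mul(mul(Z, Z), Z))))))
  step 13: S(S(S(S(add(Z, mul(mul(Z, Z), Z))))))
  step 14: S(S(S(S(mul(mul(Z, Z), Z)))))
  step 15: S(S(S(S(mul(Z, Z)))))
  step 16: S^4(Z)

Term B:
  start: add(add(SSZ, Z), add(SSZ, Z))
  step 1: add(S(add(SZ, Z)), add(SSZ, Z))
  step 2: S(add(add(SZ, Z), add(SSZ, Z)))
  step 3: S(add(S(add(Z, Z)), add(SSZ, Z)))
  step 4: S(S(add(add(Z, Z), add(SSZ, Z))))
  step 5: S(S(add(Z, add(SSZ, Z))))
  step 6: S(S(add(SSZ, Z)))
  step 7: S(S(S(add(SZ, Z))))
  step 8: S(S(S(S(add(Z, Z)))))
  step 9: S^4(Z)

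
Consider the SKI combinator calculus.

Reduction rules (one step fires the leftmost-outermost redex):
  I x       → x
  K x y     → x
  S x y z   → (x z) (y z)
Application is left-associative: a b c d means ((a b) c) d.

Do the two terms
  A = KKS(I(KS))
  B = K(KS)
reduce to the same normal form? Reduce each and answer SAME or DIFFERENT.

Term A:
  start: KKS(I(KS))
  step 1: K(I(KS))
  step 2: K(KS)

Term B:
  start: K(KS)

Answer: SAME — A ⇓ K(KS), B ⇓ K(KS)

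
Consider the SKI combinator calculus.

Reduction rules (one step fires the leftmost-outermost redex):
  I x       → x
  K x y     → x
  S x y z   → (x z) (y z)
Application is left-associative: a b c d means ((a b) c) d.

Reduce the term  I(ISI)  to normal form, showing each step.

Answer: normal form = SI  (in 2 steps)

Working:
  start: I(ISI)
  →1  ISI
  →2  SI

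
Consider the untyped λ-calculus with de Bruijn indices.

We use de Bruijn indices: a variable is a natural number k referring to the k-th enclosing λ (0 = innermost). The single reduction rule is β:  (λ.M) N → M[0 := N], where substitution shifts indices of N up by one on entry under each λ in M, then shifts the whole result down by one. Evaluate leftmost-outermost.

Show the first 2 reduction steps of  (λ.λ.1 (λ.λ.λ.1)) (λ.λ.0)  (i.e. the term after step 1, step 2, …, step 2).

  start: (λ.λ.1 (λ.λ.λ.1)) (λ.λ.0)
  step 1: λ.(λ.λ.0) (λ.λ.λ.1)
  step 2: λ.λ.0

Answer: after 2 steps: λ.λ.0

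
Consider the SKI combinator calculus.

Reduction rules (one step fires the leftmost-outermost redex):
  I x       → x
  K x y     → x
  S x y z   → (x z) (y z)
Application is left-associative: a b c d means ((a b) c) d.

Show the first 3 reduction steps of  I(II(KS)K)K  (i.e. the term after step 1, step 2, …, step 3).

  start: I(II(KS)K)K
  step 1: II(KS)KK
  step 2: I(KS)KK
  step 3: KSKK

Answer: after 3 steps: KSKK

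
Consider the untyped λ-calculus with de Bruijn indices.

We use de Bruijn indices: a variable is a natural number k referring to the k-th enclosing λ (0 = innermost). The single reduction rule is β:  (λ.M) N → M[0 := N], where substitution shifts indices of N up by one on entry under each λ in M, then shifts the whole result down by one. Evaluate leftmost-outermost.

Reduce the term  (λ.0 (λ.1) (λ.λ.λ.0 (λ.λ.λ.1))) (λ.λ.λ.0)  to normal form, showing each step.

  start: (λ.0 (λ.1) (λ.λ.λ.0 (λ.λ.λ.1))) (λ.λ.λ.0)
  step 1: (λ.λ.λ.0) (λ.λ.λ.λ.0) (λ.λ.λ.0 (λ.λ.λ.1))
  step 2: (λ.λ.0) (λ.λ.λ.0 (λ.λ.λ.1))
  step 3: λ.0

Answer: normal form = λ.0  (in 3 steps)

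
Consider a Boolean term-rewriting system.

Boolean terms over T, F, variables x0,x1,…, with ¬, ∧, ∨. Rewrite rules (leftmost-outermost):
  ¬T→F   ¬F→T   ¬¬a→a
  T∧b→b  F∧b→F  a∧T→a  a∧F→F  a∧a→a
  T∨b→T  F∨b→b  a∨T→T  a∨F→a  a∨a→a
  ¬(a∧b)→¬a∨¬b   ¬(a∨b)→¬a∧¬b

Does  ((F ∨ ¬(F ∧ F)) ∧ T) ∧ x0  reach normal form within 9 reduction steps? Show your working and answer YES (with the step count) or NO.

  start: ((F ∨ ¬(F ∧ F)) ∧ T) ∧ x0
  →1  (F ∨ ¬(F ∧ F)) ∧ x0
  →2  ¬(F ∧ F) ∧ x0
  →3  (¬F ∨ ¬F) ∧ x0
  →4  ¬F ∧ x0
  →5  T ∧ x0
  →6  x0

Answer: YES — reaches normal form x0 in 6 ≤ 9 steps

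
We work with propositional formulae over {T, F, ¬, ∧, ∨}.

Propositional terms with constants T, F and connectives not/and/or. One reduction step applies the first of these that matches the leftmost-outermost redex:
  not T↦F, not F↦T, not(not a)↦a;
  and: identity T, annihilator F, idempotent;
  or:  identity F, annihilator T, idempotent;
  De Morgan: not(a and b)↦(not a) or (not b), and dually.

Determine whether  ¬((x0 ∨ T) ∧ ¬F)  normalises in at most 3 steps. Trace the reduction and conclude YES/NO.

Answer: NO — after 3 steps the term is (¬x0 ∧ F) ∨ ¬¬F, not yet normal

Derivation:
  start: ¬((x0 ∨ T) ∧ ¬F)
  [1] ¬(x0 ∨ T) ∨ ¬¬F
  [2] (¬x0 ∧ ¬T) ∨ ¬¬F
  [3] (¬x0 ∧ F) ∨ ¬¬F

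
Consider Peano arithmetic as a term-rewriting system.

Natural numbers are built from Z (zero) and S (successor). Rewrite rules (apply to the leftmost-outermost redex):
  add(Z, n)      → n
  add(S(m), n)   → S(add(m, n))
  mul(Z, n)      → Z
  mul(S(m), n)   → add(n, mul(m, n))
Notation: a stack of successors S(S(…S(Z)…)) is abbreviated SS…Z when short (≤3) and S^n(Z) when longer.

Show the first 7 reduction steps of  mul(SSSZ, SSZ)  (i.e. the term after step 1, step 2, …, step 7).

  start: mul(SSSZ, SSZ)
  →1  add(SSZ, mul(SSZ, SSZ))
  →2  S(add(SZ, mul(SSZ, SSZ)))
  →3  S(S(add(Z, mul(SSZ, SSZ))))
  →4  S(S(mul(SSZ, SSZ)))
  →5  S(S(add(SSZ, mul(SZ, SSZ))))
  →6  S(S(S(add(SZ, mul(SZ, SSZ)))))
  →7  S(S(S(S(add(Z, mul(SZ, SSZ))))))

Answer: after 7 steps: S(S(S(S(add(Z, mul(SZ, SSZ))))))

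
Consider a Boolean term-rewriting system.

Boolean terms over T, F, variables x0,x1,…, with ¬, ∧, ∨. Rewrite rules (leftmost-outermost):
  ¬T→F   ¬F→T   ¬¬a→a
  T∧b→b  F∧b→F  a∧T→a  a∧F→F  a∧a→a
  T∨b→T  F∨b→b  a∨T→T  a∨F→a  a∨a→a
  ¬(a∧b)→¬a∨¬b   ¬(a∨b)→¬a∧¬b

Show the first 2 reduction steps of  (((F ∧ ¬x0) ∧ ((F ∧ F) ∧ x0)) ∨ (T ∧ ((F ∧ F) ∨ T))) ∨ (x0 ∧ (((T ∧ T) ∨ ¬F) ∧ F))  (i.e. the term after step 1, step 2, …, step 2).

  start: (((F ∧ ¬x0) ∧ ((F ∧ F) ∧ x0)) ∨ (T ∧ ((F ∧ F) ∨ T))) ∨ (x0 ∧ (((T ∧ T) ∨ ¬F) ∧ F))
  [1] ((F ∧ ((F ∧ F) ∧ x0)) ∨ (T ∧ ((F ∧ F) ∨ T))) ∨ (x0 ∧ (((T ∧ T) ∨ ¬F) ∧ F))
  [2] (F ∨ (T ∧ ((F ∧ F) ∨ T))) ∨ (x0 ∧ (((T ∧ T) ∨ ¬F) ∧ F))

Answer: after 2 steps: (F ∨ (T ∧ ((F ∧ F) ∨ T))) ∨ (x0 ∧ (((T ∧ T) ∨ ¬F) ∧ F))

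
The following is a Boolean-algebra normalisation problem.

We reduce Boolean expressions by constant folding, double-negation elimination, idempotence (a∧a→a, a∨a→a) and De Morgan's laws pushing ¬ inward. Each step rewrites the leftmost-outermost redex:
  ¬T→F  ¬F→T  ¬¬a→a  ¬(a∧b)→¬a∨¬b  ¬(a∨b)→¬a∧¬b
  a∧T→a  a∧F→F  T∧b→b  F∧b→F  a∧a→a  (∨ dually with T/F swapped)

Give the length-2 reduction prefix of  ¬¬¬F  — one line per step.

  start: ¬¬¬F
  step 1: ¬F
  step 2: T

Answer: after 2 steps: T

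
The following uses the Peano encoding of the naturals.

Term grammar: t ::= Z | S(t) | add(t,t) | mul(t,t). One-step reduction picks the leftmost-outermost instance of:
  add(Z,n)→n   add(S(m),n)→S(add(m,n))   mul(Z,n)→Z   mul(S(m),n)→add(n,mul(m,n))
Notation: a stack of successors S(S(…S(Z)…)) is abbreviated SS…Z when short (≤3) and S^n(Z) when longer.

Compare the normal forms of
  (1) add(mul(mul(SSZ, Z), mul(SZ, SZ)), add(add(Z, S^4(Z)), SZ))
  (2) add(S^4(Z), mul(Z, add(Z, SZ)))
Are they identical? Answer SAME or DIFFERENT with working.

Term A:
  start: add(mul(mul(SSZ, Z), mul(SZ, SZ)), add(add(Z, S^4(Z)), SZ))
  step 1: add(mul(add(Z, mul(SZ, Z)), mul(SZ, SZ)), add(add(Z, S^4(Z)), SZ))
  step 2: add(mul(mul(SZ, Z), mul(SZ, SZ)), add(add(Z, S^4(Z)), SZ))
  step 3: add(mul(add(Z, mul(Z, Z)), mul(SZ, SZ)), add(add(Z, S^4(Z)), SZ))
  step 4: add(mul(mul(Z, Z), mul(SZ, SZ)), add(add(Z, S^4(Z)), SZ))
  step 5: add(mul(Z, mul(SZ, SZ)), add(add(Z, S^4(Z)), SZ))
  step 6: add(Z, add(add(Z, S^4(Z)), SZ))
  step 7: add(add(Z, S^4(Z)), SZ)
  step 8: add(S^4(Z), SZ)
  step 9: S(add(SSSZ, SZ))
  step 10: S(S(add(SSZ, SZ)))
  step 11: S(S(S(add(SZ, SZ))))
  step 12: S(S(S(S(add(Z, SZ)))))
  step 13: S^5(Z)

Term B:
  start: add(S^4(Z), mul(Z, add(Z, SZ)))
  step 1: S(add(SSSZ, mul(Z, add(Z, SZ))))
  step 2: S(S(add(SSZ, mul(Z, add(Z, SZ)))))
  step 3: S(S(S(add(SZ, mul(Z, add(Z, SZ))))))
  step 4: S(S(S(S(add(Z, mul(Z, add(Z, SZ)))))))
  step 5: S(S(S(S(mul(Z, add(Z, SZ))))))
  step 6: S^4(Z)

Answer: DIFFERENT — A ⇓ S^5(Z), B ⇓ S^4(Z)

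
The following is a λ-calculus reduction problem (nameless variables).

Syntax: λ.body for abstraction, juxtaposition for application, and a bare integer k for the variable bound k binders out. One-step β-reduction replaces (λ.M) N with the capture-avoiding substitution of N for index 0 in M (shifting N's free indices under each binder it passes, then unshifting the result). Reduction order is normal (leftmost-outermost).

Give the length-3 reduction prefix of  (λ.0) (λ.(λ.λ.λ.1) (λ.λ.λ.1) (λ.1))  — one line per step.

  start: (λ.0) (λ.(λ.λ.λ.1) (λ.λ.λ.1) (λ.1))
  step 1: λ.(λ.λ.λ.1) (λ.λ.λ.1) (λ.1)
  step 2: λ.(λ.λ.1) (λ.1)
  step 3: λ.λ.λ.2

Answer: after 3 steps: λ.λ.λ.2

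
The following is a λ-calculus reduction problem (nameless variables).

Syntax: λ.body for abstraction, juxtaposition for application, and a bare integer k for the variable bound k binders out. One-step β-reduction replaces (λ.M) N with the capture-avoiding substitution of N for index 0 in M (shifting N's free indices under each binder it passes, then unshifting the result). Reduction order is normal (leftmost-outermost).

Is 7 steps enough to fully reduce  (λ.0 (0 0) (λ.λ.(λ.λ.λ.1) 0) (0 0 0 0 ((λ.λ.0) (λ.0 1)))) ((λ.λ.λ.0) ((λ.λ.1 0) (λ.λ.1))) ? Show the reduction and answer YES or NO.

  start: (λ.0 (0 0) (λ.λ.(λ.λ.λ.1) 0) (0 0 0 0 ((λ.λ.0) (λ.0 1)))) ((λ.λ.λ.0) ((λ.λ.1 0) (λ.λ.1)))
  step 1: (λ.λ.λ.0) ((λ.λ.1 0) (λ.λ.1)) ((λ.λ.λ.0) ((λ.λ.1 0) (λ.λ.1)) ((λ.λ.λ.0) ((λ.λ.1 0) (λ.λ.1)))) (λ.λ.(λ.λ.λ.1) 0) ((λ.λ.λ.0) ((λ.λ.1 0) (λ.λ.1)) ((λ.λ.λ.0) ((λ.λ.1 0) (λ.λ.1))) ((λ.λ.λ.0) ((λ.λ.1 0) (λ.λ.1))) ((λ.λ.λ.0) ((λ.λ.1 0) (λ.λ.1))) ((λ.λ.0) (λ.0 ((λ.λ.λ.0) ((λ.λ.1 0) (λ.λ.1))))))
  step 2: (λ.λ.0) ((λ.λ.λ.0) ((λ.λ.1 0) (λ.λ.1)) ((λ.λ.λ.0) ((λ.λ.1 0) (λ.λ.1)))) (λ.λ.(λ.λ.λ.1) 0) ((λ.λ.λ.0) ((λ.λ.1 0) (λ.λ.1)) ((λ.λ.λ.0) ((λ.λ.1 0) (λ.λ.1))) ((λ.λ.λ.0) ((λ.λ.1 0) (λ.λ.1))) ((λ.λ.λ.0) ((λ.λ.1 0) (λ.λ.1))) ((λ.λ.0) (λ.0 ((λ.λ.λ.0) ((λ.λ.1 0) (λ.λ.1))))))
  step 3: (λ.0) (λ.λ.(λ.λ.λ.1) 0) ((λ.λ.λ.0) ((λ.λ.1 0) (λ.λ.1)) ((λ.λ.λ.0) ((λ.λ.1 0) (λ.λ.1))) ((λ.λ.λ.0) ((λ.λ.1 0) (λ.λ.1))) ((λ.λ.λ.0) ((λ.λ.1 0) (λ.λ.1))) ((λ.λ.0) (λ.0 ((λ.λ.λ.0) ((λ.λ.1 0) (λ.λ.1))))))
  step 4: (λ.λ.(λ.λ.λ.1) 0) ((λ.λ.λ.0) ((λ.λ.1 0) (λ.λ.1)) ((λ.λ.λ.0) ((λ.λ.1 0) (λ.λ.1))) ((λ.λ.λ.0) ((λ.λ.1 0) (λ.λ.1))) ((λ.λ.λ.0) ((λ.λ.1 0) (λ.λ.1))) ((λ.λ.0) (λ.0 ((λ.λ.λ.0) ((λ.λ.1 0) (λ.λ.1))))))
  step 5: λ.(λ.λ.λ.1) 0
  step 6: λ.λ.λ.1

Answer: YES — reaches normal form λ.λ.λ.1 in 6 ≤ 7 steps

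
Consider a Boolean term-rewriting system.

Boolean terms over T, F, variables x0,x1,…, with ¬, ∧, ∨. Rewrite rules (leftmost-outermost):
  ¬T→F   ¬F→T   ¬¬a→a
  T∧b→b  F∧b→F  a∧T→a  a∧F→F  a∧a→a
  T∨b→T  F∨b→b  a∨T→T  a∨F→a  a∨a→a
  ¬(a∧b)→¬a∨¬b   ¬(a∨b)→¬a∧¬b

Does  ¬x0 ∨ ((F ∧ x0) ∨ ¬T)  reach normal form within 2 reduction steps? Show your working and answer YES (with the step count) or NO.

  start: ¬x0 ∨ ((F ∧ x0) ∨ ¬T)
  [1] ¬x0 ∨ (F ∨ ¬T)
  [2] ¬x0 ∨ ¬T

Answer: NO — after 2 steps the term is ¬x0 ∨ ¬T, not yet normal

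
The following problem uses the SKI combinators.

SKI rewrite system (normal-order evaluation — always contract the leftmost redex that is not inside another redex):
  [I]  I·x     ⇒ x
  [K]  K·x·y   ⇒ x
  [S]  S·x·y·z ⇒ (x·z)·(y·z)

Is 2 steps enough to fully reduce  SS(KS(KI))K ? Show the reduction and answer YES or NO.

  start: SS(KS(KI))K
  →1  SK(KS(KI)K)
  →2  SK(SK)

Answer: YES — reaches normal form SK(SK) in 2 ≤ 2 steps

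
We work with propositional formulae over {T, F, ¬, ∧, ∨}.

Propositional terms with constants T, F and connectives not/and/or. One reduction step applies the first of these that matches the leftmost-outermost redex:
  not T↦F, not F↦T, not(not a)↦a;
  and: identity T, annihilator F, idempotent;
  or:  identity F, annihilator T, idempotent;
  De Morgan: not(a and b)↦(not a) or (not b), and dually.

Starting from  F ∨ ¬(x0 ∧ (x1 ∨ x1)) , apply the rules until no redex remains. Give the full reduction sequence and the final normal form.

Answer: normal form = ¬x0 ∨ ¬x1  (in 4 steps)

Reduction:
  start: F ∨ ¬(x0 ∧ (x1 ∨ x1))
  [1] ¬(x0 ∧ (x1 ∨ x1))
  [2] ¬x0 ∨ ¬(x1 ∨ x1)
  [3] ¬x0 ∨ (¬x1 ∧ ¬x1)
  [4] ¬x0 ∨ ¬x1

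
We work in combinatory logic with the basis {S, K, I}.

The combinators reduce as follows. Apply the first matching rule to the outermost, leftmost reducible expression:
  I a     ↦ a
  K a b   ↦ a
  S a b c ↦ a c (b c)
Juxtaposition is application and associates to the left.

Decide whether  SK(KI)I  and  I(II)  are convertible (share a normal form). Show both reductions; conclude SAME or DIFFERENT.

Answer: SAME — A ⇓ I, B ⇓ I

Reduction:
Term A:
  start: SK(KI)I
  →1  KI(KII)
  →2  I

Term B:
  start: I(II)
  →1  II
  →2  I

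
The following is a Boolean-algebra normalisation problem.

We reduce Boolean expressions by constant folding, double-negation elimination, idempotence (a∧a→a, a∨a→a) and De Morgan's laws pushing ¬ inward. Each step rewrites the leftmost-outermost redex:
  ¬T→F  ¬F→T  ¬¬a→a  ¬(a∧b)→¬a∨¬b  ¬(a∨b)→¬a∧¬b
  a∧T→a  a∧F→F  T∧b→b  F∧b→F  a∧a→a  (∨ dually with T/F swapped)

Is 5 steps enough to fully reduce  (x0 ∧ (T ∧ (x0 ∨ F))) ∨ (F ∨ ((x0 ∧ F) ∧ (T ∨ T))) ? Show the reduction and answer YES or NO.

Answer: NO — after 5 steps the term is x0 ∨ (F ∧ (T ∨ T)), not yet normal

Reduction:
  start: (x0 ∧ (T ∧ (x0 ∨ F))) ∨ (F ∨ ((x0 ∧ F) ∧ (T ∨ T)))
  [1] (x0 ∧ (x0 ∨ F)) ∨ (F ∨ ((x0 ∧ F) ∧ (T ∨ T)))
  [2] (x0 ∧ x0) ∨ (F ∨ ((x0 ∧ F) ∧ (T ∨ T)))
  [3] x0 ∨ (F ∨ ((x0 ∧ F) ∧ (T ∨ T)))
  [4] x0 ∨ ((x0 ∧ F) ∧ (T ∨ T))
  [5] x0 ∨ (F ∧ (T ∨ T))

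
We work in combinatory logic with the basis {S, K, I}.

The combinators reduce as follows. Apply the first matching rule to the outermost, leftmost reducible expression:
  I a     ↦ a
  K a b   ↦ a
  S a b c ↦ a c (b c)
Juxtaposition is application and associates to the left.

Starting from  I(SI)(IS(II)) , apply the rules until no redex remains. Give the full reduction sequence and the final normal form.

  start: I(SI)(IS(II))
  step 1: SI(IS(II))
  step 2: SI(S(II))
  step 3: SI(SI)

Answer: normal form = SI(SI)  (in 3 steps)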